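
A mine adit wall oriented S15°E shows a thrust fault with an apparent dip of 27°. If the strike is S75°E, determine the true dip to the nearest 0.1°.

30.5°

β = acute angle between strike S75°E and section S15°E = 60°.
tan δ = tan α / sin β = tan 27° / sin 60° = 0.5095 / 0.8660 = 0.5883
δ = arctan(0.5883) = 30.47°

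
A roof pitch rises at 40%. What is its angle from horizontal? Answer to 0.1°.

tan θ = 40/100 = 0.4000
θ = arctan(0.4000) = 21.80°

21.8°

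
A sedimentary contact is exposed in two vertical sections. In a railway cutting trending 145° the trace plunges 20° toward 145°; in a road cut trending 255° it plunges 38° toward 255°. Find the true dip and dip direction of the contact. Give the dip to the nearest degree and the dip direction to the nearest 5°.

Represent each trace as a vector plunging at its apparent dip toward its trend (east-north-up frame): v₁ = (0.539, -0.770, -0.342), v₂ = (-0.761, -0.204, -0.616).
Cross product v₁ × v₂ gives the pole to the plane: n ∝ (-0.404, -0.592, 0.696).
tan δ = √(n_x²+n_y²)/n_z = 0.717/0.696, so δ = 45.9°.
The horizontal component of n points toward azimuth atan2(n_x, n_y) = 214°, the dip direction.

true dip 46°, dip direction 215°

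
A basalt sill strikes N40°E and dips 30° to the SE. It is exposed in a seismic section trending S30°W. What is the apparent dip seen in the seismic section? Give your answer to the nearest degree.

6°

Angle between strike (N40°E) and section (S30°W): β = 10°.
tan(apparent dip) = tan 30° · sin 10° = 0.1003
apparent dip = arctan 0.1003 = 5.73°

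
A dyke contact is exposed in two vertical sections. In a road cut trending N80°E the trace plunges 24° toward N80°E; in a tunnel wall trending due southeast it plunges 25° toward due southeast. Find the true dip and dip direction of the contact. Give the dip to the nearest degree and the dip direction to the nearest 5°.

true dip 27°, dip direction 110°

Each apparent-dip line lies in the plane. As unit vectors (x east, y north, z up), v₁ plunges 24°→N80°E and v₂ plunges 25°→due southeast.
Cross product v₁ × v₂ gives the pole to the plane: n ∝ (0.328, -0.120, 0.678).
tan δ = √(n_x²+n_y²)/n_z = 0.349/0.678, so δ = 27.2°.
Dip direction = atan2(0.328, -0.120) = 110° (azimuth of n's horizontal projection).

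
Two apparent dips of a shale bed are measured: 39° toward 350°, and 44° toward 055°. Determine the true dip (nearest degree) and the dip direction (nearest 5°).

Each apparent-dip line lies in the plane. As unit vectors (x east, y north, z up), v₁ plunges 39°→350° and v₂ plunges 44°→055°.
The plane normal is n = v₁ × v₂ ∝ (0.272, 0.465, 0.507).
tan δ = √(n_x²+n_y²)/n_z = 0.538/0.507, so δ = 46.7°.
Dip direction = atan2(0.272, 0.465) = 30° (azimuth of n's horizontal projection).

true dip 47°, dip direction 030°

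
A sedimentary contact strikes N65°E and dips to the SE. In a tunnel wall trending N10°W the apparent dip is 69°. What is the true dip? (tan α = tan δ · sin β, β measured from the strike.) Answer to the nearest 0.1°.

69.7°

The section is 75° from the strike.
tan δ = tan α / sin β = tan 69° / sin 75° = 2.6051 / 0.9659 = 2.6970
true dip = arctan 2.6970 = 69.66°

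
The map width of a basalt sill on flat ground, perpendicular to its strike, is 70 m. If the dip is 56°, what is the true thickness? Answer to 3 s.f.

True thickness t = w · sin(dip) = 70 × sin 56°
t = 70 × 0.8290 = 58.033 m

58.0 m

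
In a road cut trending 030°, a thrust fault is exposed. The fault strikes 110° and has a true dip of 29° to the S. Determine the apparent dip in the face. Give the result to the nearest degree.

29°

Angle between strike (110°) and section (030°): β = 80°.
tan(apparent dip) = tan 29° · sin 80° = 0.5459
apparent dip = arctan 0.5459 = 28.63°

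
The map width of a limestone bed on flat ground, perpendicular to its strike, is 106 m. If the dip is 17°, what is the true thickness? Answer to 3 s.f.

True thickness t = w · sin(dip) = 106 × sin 17°
t = 106 × 0.2924 = 30.991 m

31.0 m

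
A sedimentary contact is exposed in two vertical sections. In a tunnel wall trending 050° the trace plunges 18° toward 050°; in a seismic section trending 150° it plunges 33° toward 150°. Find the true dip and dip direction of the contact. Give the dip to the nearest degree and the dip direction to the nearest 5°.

Represent each trace as a vector plunging at its apparent dip toward its trend (east-north-up frame): v₁ = (0.729, 0.611, -0.309), v₂ = (0.419, -0.726, -0.545).
Cross product v₁ × v₂ gives the pole to the plane: n ∝ (0.557, -0.267, 0.786).
tan δ = √(n_x²+n_y²)/n_z = 0.618/0.786, so δ = 38.2°.
Dip direction = atan2(0.557, -0.267) = 116° (azimuth of n's horizontal projection).

true dip 38°, dip direction 115°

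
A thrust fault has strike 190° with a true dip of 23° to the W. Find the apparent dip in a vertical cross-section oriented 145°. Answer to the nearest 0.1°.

16.7°

The strike is 190° and the section trends 145°; the acute angle between them is β = 45°.
tan α = tan 23° × sin 45° = 0.4245 × 0.7071 = 0.3001
apparent dip = arctan 0.3001 = 16.71°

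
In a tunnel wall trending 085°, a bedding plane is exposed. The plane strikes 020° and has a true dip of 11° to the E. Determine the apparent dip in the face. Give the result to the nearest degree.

The section lies 65° from the strike.
tan(apparent dip) = tan 11° · sin 65° = 0.1762
apparent dip = arctan 0.1762 = 9.99°

10°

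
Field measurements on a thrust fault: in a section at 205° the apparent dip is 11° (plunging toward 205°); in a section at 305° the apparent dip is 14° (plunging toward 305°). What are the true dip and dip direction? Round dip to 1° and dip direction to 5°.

true dip 19°, dip direction 260°

Represent each trace as a vector plunging at its apparent dip toward its trend (east-north-up frame): v₁ = (-0.415, -0.890, -0.191), v₂ = (-0.795, 0.557, -0.242).
Cross product v₁ × v₂ gives the pole to the plane: n ∝ (-0.321, -0.051, 0.938).
True dip = arccos(n_z / |n|) = arccos(0.9447) = 19.1°.
The horizontal component of n points toward azimuth atan2(n_x, n_y) = 261°, the dip direction.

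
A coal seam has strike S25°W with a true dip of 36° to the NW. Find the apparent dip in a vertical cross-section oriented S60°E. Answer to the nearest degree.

36°

Angle between strike (S25°W) and section (S60°E): β = 85°.
tan(apparent dip) = tan 36° · sin 85° = 0.7238
α = arctan(0.7238) = 35.90°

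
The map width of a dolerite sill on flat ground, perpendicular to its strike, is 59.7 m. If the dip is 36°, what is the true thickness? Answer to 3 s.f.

35.1 m

True thickness t = w · sin(dip) = 59.7 × sin 36°
t = 59.7 × 0.5878 = 35.091 m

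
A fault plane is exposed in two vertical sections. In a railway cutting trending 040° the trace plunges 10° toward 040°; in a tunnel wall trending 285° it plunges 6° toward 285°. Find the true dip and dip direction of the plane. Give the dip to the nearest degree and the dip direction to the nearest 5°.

true dip 15°, dip direction 350°

Represent each trace as a vector plunging at its apparent dip toward its trend (east-north-up frame): v₁ = (0.633, 0.754, -0.174), v₂ = (-0.961, 0.257, -0.105).
n = v₁ × v₂ = (-0.034, 0.233, 0.888) (taken with n_z > 0).
tan δ = √(n_x²+n_y²)/n_z = 0.235/0.888, so δ = 14.9°.
The horizontal component of n points toward azimuth atan2(n_x, n_y) = 352°, the dip direction.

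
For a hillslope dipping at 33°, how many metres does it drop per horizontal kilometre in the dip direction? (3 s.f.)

drop per km = 1000 × tan 33° = 1000 × 0.6494

649 m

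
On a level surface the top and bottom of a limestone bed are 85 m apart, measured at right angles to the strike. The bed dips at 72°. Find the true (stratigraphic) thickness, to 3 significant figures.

True thickness t = w · sin(dip) = 85 × sin 72°
t = 85 × 0.9511 = 80.840 m

80.8 m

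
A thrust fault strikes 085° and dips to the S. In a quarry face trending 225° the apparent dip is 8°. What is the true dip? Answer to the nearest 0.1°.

12.3°

The section is 40° from the strike.
tan δ = tan α / sin β = tan 8° / sin 40° = 0.1405 / 0.6428 = 0.2186
δ = arctan(0.2186) = 12.33°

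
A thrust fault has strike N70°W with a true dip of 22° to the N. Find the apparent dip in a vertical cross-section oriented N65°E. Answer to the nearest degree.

16°

The section lies 45° from the strike.
tan α = tan 22° × sin 45° = 0.4040 × 0.7071 = 0.2857
apparent dip = arctan 0.2857 = 15.94°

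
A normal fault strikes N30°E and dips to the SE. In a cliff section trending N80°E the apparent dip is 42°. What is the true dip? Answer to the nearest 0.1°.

The section is 50° from the strike.
tan δ = tan α / sin β = tan 42° / sin 50° = 0.9004 / 0.7660 = 1.1754
true dip = arctan 1.1754 = 49.61°

49.6°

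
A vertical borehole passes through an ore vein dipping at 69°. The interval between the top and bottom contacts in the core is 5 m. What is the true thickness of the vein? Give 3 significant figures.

True thickness t = h · cos(dip) = 5 × cos 69°
t = 5 × 0.3584 = 1.792 m

1.79 m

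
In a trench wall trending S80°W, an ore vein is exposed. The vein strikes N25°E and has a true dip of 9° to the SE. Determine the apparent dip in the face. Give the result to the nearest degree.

The section lies 55° from the strike.
tan α = tan 9° × sin 55° = 0.1584 × 0.8192 = 0.1297
apparent dip = arctan 0.1297 = 7.39°

7°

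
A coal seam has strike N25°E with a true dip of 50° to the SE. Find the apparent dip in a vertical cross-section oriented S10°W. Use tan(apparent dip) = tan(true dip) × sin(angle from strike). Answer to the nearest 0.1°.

The section lies 15° from the strike.
tan α = tan 50° × sin 15° = 1.1918 × 0.2588 = 0.3084
apparent dip = arctan 0.3084 = 17.14°

17.1°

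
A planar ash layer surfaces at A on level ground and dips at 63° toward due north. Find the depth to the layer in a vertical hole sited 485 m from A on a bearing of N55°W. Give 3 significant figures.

546 m

The hole lies 55° from the dip direction, so the down-dip offset is 485 × cos 55° = 278.18 m.
Depth = down-dip offset × tan(dip) = 278.18 × tan 63° = 278.18 × 1.9626
Depth = 545.97 m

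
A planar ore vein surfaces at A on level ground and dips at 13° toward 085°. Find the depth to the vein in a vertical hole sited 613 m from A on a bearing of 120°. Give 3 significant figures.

116 m

The hole lies 35° from the dip direction, so the down-dip offset is 613 × cos 35° = 502.14 m.
Depth = down-dip offset × tan(dip) = 502.14 × tan 13° = 502.14 × 0.2309
Depth = 115.93 m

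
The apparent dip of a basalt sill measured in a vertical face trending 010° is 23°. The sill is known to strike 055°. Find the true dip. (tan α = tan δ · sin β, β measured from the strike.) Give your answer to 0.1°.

The section is 45° from the strike.
tan δ = tan α / sin β = tan 23° / sin 45° = 0.4245 / 0.7071 = 0.6003
true dip = arctan 0.6003 = 30.98°

31.0°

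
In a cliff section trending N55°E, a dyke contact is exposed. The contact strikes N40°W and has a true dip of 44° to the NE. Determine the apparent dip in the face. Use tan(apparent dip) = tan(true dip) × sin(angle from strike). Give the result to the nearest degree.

Angle between strike (N40°W) and section (N55°E): β = 85°.
tan(apparent dip) = tan 44° · sin 85° = 0.9620
α = arctan(0.9620) = 43.89°

44°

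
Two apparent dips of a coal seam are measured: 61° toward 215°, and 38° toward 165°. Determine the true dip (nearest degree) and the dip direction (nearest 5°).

Each apparent-dip line lies in the plane. As unit vectors (x east, y north, z up), v₁ plunges 61°→215° and v₂ plunges 38°→165°.
Cross product v₁ × v₂ gives the pole to the plane: n ∝ (-0.421, -0.350, 0.293).
Dip δ = arctan(|n_h|/n_z) = arctan(0.547/0.293) = 61.9°.
The horizontal component of n points toward azimuth atan2(n_x, n_y) = 230°, the dip direction.

true dip 62°, dip direction 230°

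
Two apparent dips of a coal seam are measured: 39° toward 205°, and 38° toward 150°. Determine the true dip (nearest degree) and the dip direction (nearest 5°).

Represent each trace as a vector plunging at its apparent dip toward its trend (east-north-up frame): v₁ = (-0.328, -0.704, -0.629), v₂ = (0.394, -0.682, -0.616).
n = v₁ × v₂ = (0.004, -0.450, 0.502) (taken with n_z > 0).
tan δ = √(n_x²+n_y²)/n_z = 0.450/0.502, so δ = 41.9°.
Dip direction = atan2(0.004, -0.450) = 179° (azimuth of n's horizontal projection).

true dip 42°, dip direction 180°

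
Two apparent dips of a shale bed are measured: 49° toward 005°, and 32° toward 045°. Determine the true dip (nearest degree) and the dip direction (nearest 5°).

Represent each trace as a vector plunging at its apparent dip toward its trend (east-north-up frame): v₁ = (0.057, 0.654, -0.755), v₂ = (0.600, 0.600, -0.530).
n = v₁ × v₂ = (-0.106, 0.422, 0.358) (taken with n_z > 0).
True dip = arccos(n_z / |n|) = arccos(0.6347) = 50.6°.
The horizontal component of n points toward azimuth atan2(n_x, n_y) = 346°, the dip direction.

true dip 51°, dip direction 345°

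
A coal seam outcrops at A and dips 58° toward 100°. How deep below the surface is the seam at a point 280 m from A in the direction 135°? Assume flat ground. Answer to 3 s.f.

367 m

The hole lies 35° from the dip direction, so the down-dip offset is 280 × cos 35° = 229.36 m.
Depth = down-dip offset × tan(dip) = 229.36 × tan 58° = 229.36 × 1.6003
Depth = 367.06 m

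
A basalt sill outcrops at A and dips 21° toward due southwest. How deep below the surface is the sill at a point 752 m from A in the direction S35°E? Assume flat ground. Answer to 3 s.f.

50.1 m

The hole lies 80° from the dip direction, so the down-dip offset is 752 × cos 80° = 130.58 m.
Depth = down-dip offset × tan(dip) = 130.58 × tan 21° = 130.58 × 0.3839
Depth = 50.13 m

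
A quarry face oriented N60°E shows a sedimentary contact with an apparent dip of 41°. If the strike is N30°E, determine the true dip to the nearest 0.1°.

60.1°

The section is 30° from the strike.
tan(true dip) = tan 41° / sin 30° = 1.7386
δ = arctan(1.7386) = 60.09°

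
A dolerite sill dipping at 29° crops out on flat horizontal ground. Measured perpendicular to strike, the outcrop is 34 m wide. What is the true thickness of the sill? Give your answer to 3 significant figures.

True thickness t = w · sin(dip) = 34 × sin 29°
t = 34 × 0.4848 = 16.484 m

16.5 m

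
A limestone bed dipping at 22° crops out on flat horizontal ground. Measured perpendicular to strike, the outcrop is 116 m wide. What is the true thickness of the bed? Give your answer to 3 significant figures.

True thickness t = w · sin(dip) = 116 × sin 22°
t = 116 × 0.3746 = 43.454 m

43.5 m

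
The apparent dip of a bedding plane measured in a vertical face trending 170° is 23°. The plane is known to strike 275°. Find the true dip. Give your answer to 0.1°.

β = acute angle between strike 275° and section 170° = 75°.
tan δ = tan α / sin β = tan 23° / sin 75° = 0.4245 / 0.9659 = 0.4394
δ = arctan(0.4394) = 23.72°

23.7°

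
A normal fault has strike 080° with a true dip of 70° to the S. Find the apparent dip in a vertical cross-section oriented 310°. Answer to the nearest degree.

65°

The section lies 50° from the strike.
tan(apparent dip) = tan 70° · sin 50° = 2.1047
apparent dip = arctan 2.1047 = 64.59°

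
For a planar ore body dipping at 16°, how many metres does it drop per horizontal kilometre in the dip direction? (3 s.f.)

287 m

drop per km = 1000 × tan 16° = 1000 × 0.2867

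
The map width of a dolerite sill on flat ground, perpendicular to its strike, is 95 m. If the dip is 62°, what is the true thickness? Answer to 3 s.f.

83.9 m

True thickness t = w · sin(dip) = 95 × sin 62°
t = 95 × 0.8829 = 83.880 m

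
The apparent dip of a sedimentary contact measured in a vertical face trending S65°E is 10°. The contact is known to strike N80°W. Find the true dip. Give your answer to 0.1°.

β = acute angle between strike N80°W and section S65°E = 15°.
tan(true dip) = tan 10° / sin 15° = 0.6813
true dip = arctan 0.6813 = 34.27°

34.3°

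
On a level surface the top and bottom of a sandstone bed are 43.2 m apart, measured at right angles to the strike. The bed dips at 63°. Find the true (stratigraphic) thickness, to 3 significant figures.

38.5 m

True thickness t = w · sin(dip) = 43.2 × sin 63°
t = 43.2 × 0.8910 = 38.491 m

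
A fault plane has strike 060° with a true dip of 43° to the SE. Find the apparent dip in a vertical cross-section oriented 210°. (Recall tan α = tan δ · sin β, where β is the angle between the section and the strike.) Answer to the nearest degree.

The section lies 30° from the strike.
tan(apparent dip) = tan 43° · sin 30° = 0.4663
α = arctan(0.4663) = 25.00°

25°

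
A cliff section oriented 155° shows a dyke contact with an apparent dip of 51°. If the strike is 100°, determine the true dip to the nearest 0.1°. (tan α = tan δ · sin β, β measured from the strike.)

β = acute angle between strike 100° and section 155° = 55°.
tan(true dip) = tan 51° / sin 55° = 1.5075
true dip = arctan 1.5075 = 56.44°

56.4°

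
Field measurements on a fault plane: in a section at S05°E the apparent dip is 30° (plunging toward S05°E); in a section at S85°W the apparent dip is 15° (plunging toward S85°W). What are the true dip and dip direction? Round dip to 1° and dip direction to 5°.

Each apparent-dip line lies in the plane. As unit vectors (x east, y north, z up), v₁ plunges 30°→S05°E and v₂ plunges 15°→S85°W.
Cross product v₁ × v₂ gives the pole to the plane: n ∝ (-0.181, -0.501, 0.837).
True dip = arccos(n_z / |n|) = arccos(0.8436) = 32.5°.
Dip direction = atan2(-0.181, -0.501) = 200° (azimuth of n's horizontal projection).

true dip 32°, dip direction 200°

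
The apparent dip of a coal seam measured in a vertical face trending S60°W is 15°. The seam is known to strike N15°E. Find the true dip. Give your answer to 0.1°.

The section is 45° from the strike.
tan(true dip) = tan 15° / sin 45° = 0.3789
true dip = arctan 0.3789 = 20.75°

20.8°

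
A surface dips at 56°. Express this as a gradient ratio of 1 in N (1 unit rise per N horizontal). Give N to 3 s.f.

1 : N means tan θ = 1/N, so N = 1/tan 56° = 1/1.4826

1 in 0.675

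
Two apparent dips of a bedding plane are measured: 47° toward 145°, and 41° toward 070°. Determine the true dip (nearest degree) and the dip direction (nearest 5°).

Each apparent-dip line lies in the plane. As unit vectors (x east, y north, z up), v₁ plunges 47°→145° and v₂ plunges 41°→070°.
Cross product v₁ × v₂ gives the pole to the plane: n ∝ (0.555, -0.262, 0.497).
tan δ = √(n_x²+n_y²)/n_z = 0.614/0.497, so δ = 51.0°.
Dip direction = azimuth of (n_x, n_y) = atan2(0.555, -0.262) = 115°.

true dip 51°, dip direction 115°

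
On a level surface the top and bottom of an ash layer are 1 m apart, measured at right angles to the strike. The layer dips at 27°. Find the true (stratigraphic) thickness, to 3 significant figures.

True thickness t = w · sin(dip) = 1 × sin 27°
t = 1 × 0.4540 = 0.454 m

0.454 m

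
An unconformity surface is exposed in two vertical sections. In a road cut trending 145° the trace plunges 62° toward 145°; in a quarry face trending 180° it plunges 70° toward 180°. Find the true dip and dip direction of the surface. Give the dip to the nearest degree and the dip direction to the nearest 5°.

Represent each trace as a vector plunging at its apparent dip toward its trend (east-north-up frame): v₁ = (0.269, -0.385, -0.883), v₂ = (0.000, -0.342, -0.940).
Cross product v₁ × v₂ gives the pole to the plane: n ∝ (-0.059, -0.253, 0.092).
True dip = arccos(n_z / |n|) = arccos(0.3340) = 70.5°.
Dip direction = atan2(-0.059, -0.253) = 193° (azimuth of n's horizontal projection).

true dip 70°, dip direction 195°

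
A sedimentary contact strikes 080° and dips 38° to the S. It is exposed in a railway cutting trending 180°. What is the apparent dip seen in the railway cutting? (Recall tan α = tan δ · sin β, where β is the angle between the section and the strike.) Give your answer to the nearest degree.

38°

The section lies 80° from the strike.
tan(apparent dip) = tan 38° · sin 80° = 0.7694
α = arctan(0.7694) = 37.58°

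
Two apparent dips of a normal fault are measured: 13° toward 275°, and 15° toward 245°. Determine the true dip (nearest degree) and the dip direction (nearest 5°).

true dip 15°, dip direction 245°

Each apparent-dip line lies in the plane. As unit vectors (x east, y north, z up), v₁ plunges 13°→275° and v₂ plunges 15°→245°.
Cross product v₁ × v₂ gives the pole to the plane: n ∝ (-0.114, -0.054, 0.471).
True dip = arccos(n_z / |n|) = arccos(0.9659) = 15.0°.
Dip direction = azimuth of (n_x, n_y) = atan2(-0.114, -0.054) = 244°.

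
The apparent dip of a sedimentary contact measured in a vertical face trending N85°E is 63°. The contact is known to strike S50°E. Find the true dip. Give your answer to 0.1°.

The section is 45° from the strike.
tan δ = tan α / sin β = tan 63° / sin 45° = 1.9626 / 0.7071 = 2.7756
true dip = arctan 2.7756 = 70.19°

70.2°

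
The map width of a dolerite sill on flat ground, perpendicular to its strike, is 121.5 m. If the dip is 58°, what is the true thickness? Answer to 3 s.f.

103 m

True thickness t = w · sin(dip) = 121.5 × sin 58°
t = 121.5 × 0.8480 = 103.038 m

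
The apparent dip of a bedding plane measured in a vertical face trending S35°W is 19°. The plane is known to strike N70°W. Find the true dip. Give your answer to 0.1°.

β = acute angle between strike N70°W and section S35°W = 75°.
tan(true dip) = tan 19° / sin 75° = 0.3565
true dip = arctan 0.3565 = 19.62°

19.6°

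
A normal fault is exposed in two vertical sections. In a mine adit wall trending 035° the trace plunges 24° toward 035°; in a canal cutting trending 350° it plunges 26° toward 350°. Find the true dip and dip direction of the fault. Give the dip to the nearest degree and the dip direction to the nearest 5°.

true dip 27°, dip direction 005°

Represent each trace as a vector plunging at its apparent dip toward its trend (east-north-up frame): v₁ = (0.524, 0.748, -0.407), v₂ = (-0.156, 0.885, -0.438).
Cross product v₁ × v₂ gives the pole to the plane: n ∝ (0.032, 0.293, 0.581).
True dip = arccos(n_z / |n|) = arccos(0.8916) = 26.9°.
Dip direction = azimuth of (n_x, n_y) = atan2(0.032, 0.293) = 6°.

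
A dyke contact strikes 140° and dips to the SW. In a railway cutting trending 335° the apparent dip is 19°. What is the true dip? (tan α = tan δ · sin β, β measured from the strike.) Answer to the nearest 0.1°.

53.1°

The section is 15° from the strike.
tan δ = tan α / sin β = tan 19° / sin 15° = 0.3443 / 0.2588 = 1.3304
true dip = arctan 1.3304 = 53.07°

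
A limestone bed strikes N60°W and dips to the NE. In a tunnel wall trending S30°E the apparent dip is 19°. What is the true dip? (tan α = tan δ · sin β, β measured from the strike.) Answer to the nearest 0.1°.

34.6°

β = acute angle between strike N60°W and section S30°E = 30°.
tan(true dip) = tan 19° / sin 30° = 0.6887
true dip = arctan 0.6887 = 34.55°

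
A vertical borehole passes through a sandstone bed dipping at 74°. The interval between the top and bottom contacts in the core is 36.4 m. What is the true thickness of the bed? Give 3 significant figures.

True thickness t = h · cos(dip) = 36.4 × cos 74°
t = 36.4 × 0.2756 = 10.033 m

10.0 m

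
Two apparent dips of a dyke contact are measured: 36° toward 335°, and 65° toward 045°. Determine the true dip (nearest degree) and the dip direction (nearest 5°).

The two traces are lines in the plane: v₁ = (sin 335°·cos 36°, cos 335°·cos 36°, −sin 36°), v₂ = (sin 45°·cos 65°, cos 45°·cos 65°, −sin 65°).
n = v₁ × v₂ = (0.489, 0.486, 0.321) (taken with n_z > 0).
Dip δ = arctan(|n_h|/n_z) = arctan(0.689/0.321) = 65.0°.
Dip direction = atan2(0.489, 0.486) = 45° (azimuth of n's horizontal projection).

true dip 65°, dip direction 045°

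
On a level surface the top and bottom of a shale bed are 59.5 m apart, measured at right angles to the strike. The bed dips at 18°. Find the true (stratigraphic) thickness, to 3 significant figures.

True thickness t = w · sin(dip) = 59.5 × sin 18°
t = 59.5 × 0.3090 = 18.387 m

18.4 m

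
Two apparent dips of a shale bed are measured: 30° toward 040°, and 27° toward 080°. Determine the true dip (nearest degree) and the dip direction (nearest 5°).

The two traces are lines in the plane: v₁ = (sin 40°·cos 30°, cos 40°·cos 30°, −sin 30°), v₂ = (sin 80°·cos 27°, cos 80°·cos 27°, −sin 27°).
n = v₁ × v₂ = (0.224, 0.186, 0.496) (taken with n_z > 0).
tan δ = √(n_x²+n_y²)/n_z = 0.291/0.496, so δ = 30.4°.
Dip direction = azimuth of (n_x, n_y) = atan2(0.224, 0.186) = 50°.

true dip 30°, dip direction 050°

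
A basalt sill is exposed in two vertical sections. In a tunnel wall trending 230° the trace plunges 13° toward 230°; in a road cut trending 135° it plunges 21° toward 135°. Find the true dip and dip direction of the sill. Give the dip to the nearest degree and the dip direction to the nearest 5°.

true dip 25°, dip direction 170°

Represent each trace as a vector plunging at its apparent dip toward its trend (east-north-up frame): v₁ = (-0.746, -0.626, -0.225), v₂ = (0.660, -0.660, -0.358).
n = v₁ × v₂ = (0.076, -0.416, 0.906) (taken with n_z > 0).
tan δ = √(n_x²+n_y²)/n_z = 0.423/0.906, so δ = 25.0°.
The horizontal component of n points toward azimuth atan2(n_x, n_y) = 170°, the dip direction.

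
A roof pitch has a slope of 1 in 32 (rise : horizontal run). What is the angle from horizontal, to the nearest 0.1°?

tan θ = 1/32 = 0.0312
θ = arctan(0.0312) = 1.79°

1.8°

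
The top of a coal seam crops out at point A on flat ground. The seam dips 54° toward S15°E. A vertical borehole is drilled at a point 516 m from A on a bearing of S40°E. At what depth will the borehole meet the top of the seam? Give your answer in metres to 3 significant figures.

The hole lies 25° from the dip direction, so the down-dip offset is 516 × cos 25° = 467.65 m.
Depth = down-dip offset × tan(dip) = 467.65 × tan 54° = 467.65 × 1.3764
Depth = 643.67 m

644 m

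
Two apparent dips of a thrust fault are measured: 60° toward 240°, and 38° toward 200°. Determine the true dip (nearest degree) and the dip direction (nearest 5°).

true dip 63°, dip direction 265°

Represent each trace as a vector plunging at its apparent dip toward its trend (east-north-up frame): v₁ = (-0.433, -0.250, -0.866), v₂ = (-0.270, -0.740, -0.616).
n = v₁ × v₂ = (-0.487, -0.033, 0.253) (taken with n_z > 0).
tan δ = √(n_x²+n_y²)/n_z = 0.488/0.253, so δ = 62.6°.
Dip direction = azimuth of (n_x, n_y) = atan2(-0.487, -0.033) = 266°.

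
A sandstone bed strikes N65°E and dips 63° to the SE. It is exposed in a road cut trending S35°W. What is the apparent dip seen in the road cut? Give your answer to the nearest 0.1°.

44.5°

Angle between strike (N65°E) and section (S35°W): β = 30°.
tan(apparent dip) = tan 63° · sin 30° = 0.9813
apparent dip = arctan 0.9813 = 44.46°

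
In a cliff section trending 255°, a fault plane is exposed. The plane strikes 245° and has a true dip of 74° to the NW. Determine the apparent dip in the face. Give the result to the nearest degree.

31°

The strike is 245° and the section trends 255°; the acute angle between them is β = 10°.
tan α = tan 74° × sin 10° = 3.4874 × 0.1736 = 0.6056
apparent dip = arctan 0.6056 = 31.20°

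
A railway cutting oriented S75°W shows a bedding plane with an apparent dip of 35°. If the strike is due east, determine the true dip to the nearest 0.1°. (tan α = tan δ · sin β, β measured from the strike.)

69.7°

β = acute angle between strike due east and section S75°W = 15°.
tan(true dip) = tan 35° / sin 15° = 2.7054
δ = arctan(2.7054) = 69.71°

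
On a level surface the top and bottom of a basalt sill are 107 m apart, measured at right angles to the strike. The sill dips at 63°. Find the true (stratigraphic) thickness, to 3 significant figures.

True thickness t = w · sin(dip) = 107 × sin 63°
t = 107 × 0.8910 = 95.338 m

95.3 m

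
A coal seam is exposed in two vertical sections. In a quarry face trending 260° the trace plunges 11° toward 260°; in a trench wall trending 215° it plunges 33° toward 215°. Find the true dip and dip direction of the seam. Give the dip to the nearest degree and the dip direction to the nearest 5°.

true dip 37°, dip direction 185°

Represent each trace as a vector plunging at its apparent dip toward its trend (east-north-up frame): v₁ = (-0.967, -0.170, -0.191), v₂ = (-0.481, -0.687, -0.545).
The plane normal is n = v₁ × v₂ ∝ (-0.038, -0.435, 0.582).
Dip δ = arctan(|n_h|/n_z) = arctan(0.436/0.582) = 36.9°.
Dip direction = atan2(-0.038, -0.435) = 185° (azimuth of n's horizontal projection).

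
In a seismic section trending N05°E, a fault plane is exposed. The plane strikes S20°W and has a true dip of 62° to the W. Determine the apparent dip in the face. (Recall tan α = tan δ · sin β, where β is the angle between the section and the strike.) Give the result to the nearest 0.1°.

Angle between strike (S20°W) and section (N05°E): β = 15°.
tan(apparent dip) = tan 62° · sin 15° = 0.4868
α = arctan(0.4868) = 25.96°

26.0°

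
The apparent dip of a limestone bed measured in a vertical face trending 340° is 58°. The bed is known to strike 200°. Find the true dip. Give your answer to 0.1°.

β = acute angle between strike 200° and section 340° = 40°.
tan(true dip) = tan 58° / sin 40° = 2.4897
δ = arctan(2.4897) = 68.12°

68.1°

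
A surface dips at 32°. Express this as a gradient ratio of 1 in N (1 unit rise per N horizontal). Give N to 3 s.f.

1 : N means tan θ = 1/N, so N = 1/tan 32° = 1/0.6249

1 in 1.60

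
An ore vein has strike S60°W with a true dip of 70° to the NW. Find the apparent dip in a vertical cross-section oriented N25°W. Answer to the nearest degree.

The section lies 85° from the strike.
tan α = tan 70° × sin 85° = 2.7475 × 0.9962 = 2.7370
apparent dip = arctan 2.7370 = 69.93°

70°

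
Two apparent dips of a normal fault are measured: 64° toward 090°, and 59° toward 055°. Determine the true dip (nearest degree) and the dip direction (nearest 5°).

The two traces are lines in the plane: v₁ = (sin 90°·cos 64°, cos 90°·cos 64°, −sin 64°), v₂ = (sin 55°·cos 59°, cos 55°·cos 59°, −sin 59°).
The plane normal is n = v₁ × v₂ ∝ (0.266, -0.003, 0.130).
Dip δ = arctan(|n_h|/n_z) = arctan(0.266/0.130) = 64.0°.
Dip direction = azimuth of (n_x, n_y) = atan2(0.266, -0.003) = 91°.

true dip 64°, dip direction 090°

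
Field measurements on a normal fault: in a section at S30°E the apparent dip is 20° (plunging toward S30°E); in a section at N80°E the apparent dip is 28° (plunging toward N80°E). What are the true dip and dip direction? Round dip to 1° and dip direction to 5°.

true dip 30°, dip direction 100°

Represent each trace as a vector plunging at its apparent dip toward its trend (east-north-up frame): v₁ = (0.470, -0.814, -0.342), v₂ = (0.870, 0.153, -0.469).
The plane normal is n = v₁ × v₂ ∝ (0.434, -0.077, 0.780).
True dip = arccos(n_z / |n|) = arccos(0.8703) = 29.5°.
The horizontal component of n points toward azimuth atan2(n_x, n_y) = 100°, the dip direction.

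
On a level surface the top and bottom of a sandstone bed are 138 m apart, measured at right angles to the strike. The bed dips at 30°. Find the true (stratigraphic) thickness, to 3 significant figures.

69.0 m

True thickness t = w · sin(dip) = 138 × sin 30°
t = 138 × 0.5000 = 69.000 m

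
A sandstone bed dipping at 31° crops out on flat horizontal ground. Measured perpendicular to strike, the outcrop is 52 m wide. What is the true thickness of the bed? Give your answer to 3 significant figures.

26.8 m

True thickness t = w · sin(dip) = 52 × sin 31°
t = 52 × 0.5150 = 26.782 m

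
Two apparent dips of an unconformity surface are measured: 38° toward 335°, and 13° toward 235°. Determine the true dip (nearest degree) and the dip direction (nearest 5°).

true dip 41°, dip direction 310°

Each apparent-dip line lies in the plane. As unit vectors (x east, y north, z up), v₁ plunges 38°→335° and v₂ plunges 13°→235°.
The plane normal is n = v₁ × v₂ ∝ (-0.505, 0.416, 0.756).
True dip = arccos(n_z / |n|) = arccos(0.7562) = 40.9°.
Dip direction = azimuth of (n_x, n_y) = atan2(-0.505, 0.416) = 310°.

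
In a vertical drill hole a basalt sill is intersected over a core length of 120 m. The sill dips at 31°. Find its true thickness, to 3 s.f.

True thickness t = h · cos(dip) = 120 × cos 31°
t = 120 × 0.8572 = 102.860 m

103 m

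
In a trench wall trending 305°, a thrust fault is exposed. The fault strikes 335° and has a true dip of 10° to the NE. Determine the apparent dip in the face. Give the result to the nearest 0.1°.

5.0°

The section lies 30° from the strike.
tan α = tan 10° × sin 30° = 0.1763 × 0.5000 = 0.0882
α = arctan(0.0882) = 5.04°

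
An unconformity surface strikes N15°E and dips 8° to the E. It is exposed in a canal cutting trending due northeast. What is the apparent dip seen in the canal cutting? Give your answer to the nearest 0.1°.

The strike is N15°E and the section trends due northeast; the acute angle between them is β = 30°.
tan α = tan 8° × sin 30° = 0.1405 × 0.5000 = 0.0703
α = arctan(0.0703) = 4.02°

4.0°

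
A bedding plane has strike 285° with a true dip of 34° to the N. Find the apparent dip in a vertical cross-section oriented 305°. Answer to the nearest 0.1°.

Angle between strike (285°) and section (305°): β = 20°.
tan(apparent dip) = tan 34° · sin 20° = 0.2307
α = arctan(0.2307) = 12.99°

13.0°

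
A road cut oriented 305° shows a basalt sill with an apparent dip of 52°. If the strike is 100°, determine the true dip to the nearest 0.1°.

β = acute angle between strike 100° and section 305° = 25°.
tan(true dip) = tan 52° / sin 25° = 3.0286
δ = arctan(3.0286) = 71.73°

71.7°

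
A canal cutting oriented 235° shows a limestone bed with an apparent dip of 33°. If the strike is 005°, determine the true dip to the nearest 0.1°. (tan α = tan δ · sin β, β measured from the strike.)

The section is 50° from the strike.
tan δ = tan α / sin β = tan 33° / sin 50° = 0.6494 / 0.7660 = 0.8477
true dip = arctan 0.8477 = 40.29°

40.3°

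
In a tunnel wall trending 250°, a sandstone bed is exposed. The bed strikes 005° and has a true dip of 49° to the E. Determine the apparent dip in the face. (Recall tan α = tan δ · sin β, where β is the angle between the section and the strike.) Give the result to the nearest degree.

46°

Angle between strike (005°) and section (250°): β = 65°.
tan α = tan 49° × sin 65° = 1.1504 × 0.9063 = 1.0426
α = arctan(1.0426) = 46.19°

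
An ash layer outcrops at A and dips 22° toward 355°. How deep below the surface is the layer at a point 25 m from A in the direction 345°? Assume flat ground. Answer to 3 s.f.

9.95 m

The hole lies 10° from the dip direction, so the down-dip offset is 25 × cos 10° = 24.62 m.
Depth = down-dip offset × tan(dip) = 24.62 × tan 22° = 24.62 × 0.4040
Depth = 9.95 m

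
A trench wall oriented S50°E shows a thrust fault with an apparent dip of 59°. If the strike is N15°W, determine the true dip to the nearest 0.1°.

The section is 35° from the strike.
tan δ = tan α / sin β = tan 59° / sin 35° = 1.6643 / 0.5736 = 2.9016
δ = arctan(2.9016) = 70.98°

71.0°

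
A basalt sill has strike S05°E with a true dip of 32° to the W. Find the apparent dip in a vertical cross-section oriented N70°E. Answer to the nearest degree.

The section lies 75° from the strike.
tan(apparent dip) = tan 32° · sin 75° = 0.6036
apparent dip = arctan 0.6036 = 31.11°

31°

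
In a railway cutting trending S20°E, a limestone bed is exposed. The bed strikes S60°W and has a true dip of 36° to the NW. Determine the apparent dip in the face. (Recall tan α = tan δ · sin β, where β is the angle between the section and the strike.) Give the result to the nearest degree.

36°

The section lies 80° from the strike.
tan α = tan 36° × sin 80° = 0.7265 × 0.9848 = 0.7155
apparent dip = arctan 0.7155 = 35.58°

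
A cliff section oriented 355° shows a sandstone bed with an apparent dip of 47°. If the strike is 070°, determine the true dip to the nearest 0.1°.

β = acute angle between strike 070° and section 355° = 75°.
tan δ = tan α / sin β = tan 47° / sin 75° = 1.0724 / 0.9659 = 1.1102
true dip = arctan 1.1102 = 47.99°

48.0°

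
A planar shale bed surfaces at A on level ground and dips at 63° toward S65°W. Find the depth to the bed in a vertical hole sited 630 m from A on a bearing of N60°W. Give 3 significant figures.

709 m

The hole lies 55° from the dip direction, so the down-dip offset is 630 × cos 55° = 361.35 m.
Depth = down-dip offset × tan(dip) = 361.35 × tan 63° = 361.35 × 1.9626
Depth = 709.20 m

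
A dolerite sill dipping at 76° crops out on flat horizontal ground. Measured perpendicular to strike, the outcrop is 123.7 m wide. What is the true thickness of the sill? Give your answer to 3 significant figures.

True thickness t = w · sin(dip) = 123.7 × sin 76°
t = 123.7 × 0.9703 = 120.026 m

120 m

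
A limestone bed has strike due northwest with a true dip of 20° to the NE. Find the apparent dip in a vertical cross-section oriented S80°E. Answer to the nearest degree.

12°

The strike is due northwest and the section trends S80°E; the acute angle between them is β = 35°.
tan(apparent dip) = tan 20° · sin 35° = 0.2088
α = arctan(0.2088) = 11.79°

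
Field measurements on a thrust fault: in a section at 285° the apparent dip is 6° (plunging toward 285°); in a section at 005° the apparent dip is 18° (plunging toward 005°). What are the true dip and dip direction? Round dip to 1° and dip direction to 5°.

Represent each trace as a vector plunging at its apparent dip toward its trend (east-north-up frame): v₁ = (-0.961, 0.257, -0.105), v₂ = (0.083, 0.947, -0.309).
n = v₁ × v₂ = (-0.019, 0.306, 0.931) (taken with n_z > 0).
Dip δ = arctan(|n_h|/n_z) = arctan(0.306/0.931) = 18.2°.
Dip direction = azimuth of (n_x, n_y) = atan2(-0.019, 0.306) = 356°.

true dip 18°, dip direction 355°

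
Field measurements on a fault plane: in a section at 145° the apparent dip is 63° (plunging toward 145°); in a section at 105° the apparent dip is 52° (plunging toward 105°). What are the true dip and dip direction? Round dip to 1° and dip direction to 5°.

true dip 63°, dip direction 155°

The two traces are lines in the plane: v₁ = (sin 145°·cos 63°, cos 145°·cos 63°, −sin 63°), v₂ = (sin 105°·cos 52°, cos 105°·cos 52°, −sin 52°).
The plane normal is n = v₁ × v₂ ∝ (0.151, -0.325, 0.180).
True dip = arccos(n_z / |n|) = arccos(0.4484) = 63.4°.
Dip direction = atan2(0.151, -0.325) = 155° (azimuth of n's horizontal projection).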